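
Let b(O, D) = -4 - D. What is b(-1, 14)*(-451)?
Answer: 8118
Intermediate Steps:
b(-1, 14)*(-451) = (-4 - 1*14)*(-451) = (-4 - 14)*(-451) = -18*(-451) = 8118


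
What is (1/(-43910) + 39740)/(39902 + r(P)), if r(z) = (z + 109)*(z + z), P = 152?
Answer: 1744983399/5236091860 ≈ 0.33326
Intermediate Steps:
r(z) = 2*z*(109 + z) (r(z) = (109 + z)*(2*z) = 2*z*(109 + z))
(1/(-43910) + 39740)/(39902 + r(P)) = (1/(-43910) + 39740)/(39902 + 2*152*(109 + 152)) = (-1/43910 + 39740)/(39902 + 2*152*261) = 1744983399/(43910*(39902 + 79344)) = (1744983399/43910)/119246 = (1744983399/43910)*(1/119246) = 1744983399/5236091860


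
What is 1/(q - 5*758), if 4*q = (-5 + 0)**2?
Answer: -4/15135 ≈ -0.00026429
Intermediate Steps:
q = 25/4 (q = (-5 + 0)**2/4 = (1/4)*(-5)**2 = (1/4)*25 = 25/4 ≈ 6.2500)
1/(q - 5*758) = 1/(25/4 - 5*758) = 1/(25/4 - 3790) = 1/(-15135/4) = -4/15135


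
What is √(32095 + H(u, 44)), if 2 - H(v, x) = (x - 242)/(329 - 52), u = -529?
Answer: √2462825559/277 ≈ 179.16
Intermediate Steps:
H(v, x) = 796/277 - x/277 (H(v, x) = 2 - (x - 242)/(329 - 52) = 2 - (-242 + x)/277 = 2 - (-242/277 + x/277) = 2 + (242/277 - x/277) = 796/277 - x/277)
√(32095 + H(u, 44)) = √(32095 + (796/277 - 1/277*44)) = √(32095 + (796/277 - 44/277)) = √(32095 + 752/277) = √(8891067/277) = √2462825559/277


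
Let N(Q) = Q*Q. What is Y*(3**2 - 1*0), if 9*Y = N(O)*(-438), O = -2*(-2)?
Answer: -7008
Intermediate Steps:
O = 4
N(Q) = Q**2
Y = -2336/3 (Y = (4**2*(-438))/9 = (16*(-438))/9 = (1/9)*(-7008) = -2336/3 ≈ -778.67)
Y*(3**2 - 1*0) = -2336*(3**2 - 1*0)/3 = -2336*(9 + 0)/3 = -2336/3*9 = -7008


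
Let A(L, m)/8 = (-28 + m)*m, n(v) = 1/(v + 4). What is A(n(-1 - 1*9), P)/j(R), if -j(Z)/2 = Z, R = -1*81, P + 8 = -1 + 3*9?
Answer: -80/9 ≈ -8.8889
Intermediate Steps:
P = 18 (P = -8 + (-1 + 3*9) = -8 + (-1 + 27) = -8 + 26 = 18)
n(v) = 1/(4 + v)
A(L, m) = 8*m*(-28 + m) (A(L, m) = 8*((-28 + m)*m) = 8*(m*(-28 + m)) = 8*m*(-28 + m))
R = -81
j(Z) = -2*Z
A(n(-1 - 1*9), P)/j(R) = (8*18*(-28 + 18))/((-2*(-81))) = (8*18*(-10))/162 = -1440*1/162 = -80/9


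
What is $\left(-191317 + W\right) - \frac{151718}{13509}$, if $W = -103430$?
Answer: $- \frac{3981888941}{13509} \approx -2.9476 \cdot 10^{5}$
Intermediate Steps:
$\left(-191317 + W\right) - \frac{151718}{13509} = \left(-191317 - 103430\right) - \frac{151718}{13509} = -294747 - \frac{151718}{13509} = - \frac{3981888941}{13509}$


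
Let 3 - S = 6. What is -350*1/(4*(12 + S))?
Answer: -175/18 ≈ -9.7222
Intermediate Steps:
S = -3 (S = 3 - 1*6 = 3 - 6 = -3)
-350*1/(4*(12 + S)) = -350*1/(4*(12 - 3)) = -350/(9*4) = -350/36 = -350*1/36 = -175/18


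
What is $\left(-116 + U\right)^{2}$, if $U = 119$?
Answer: $9$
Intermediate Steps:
$\left(-116 + U\right)^{2} = \left(-116 + 119\right)^{2} = 3^{2} = 9$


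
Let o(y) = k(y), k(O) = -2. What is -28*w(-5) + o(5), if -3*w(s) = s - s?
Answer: -2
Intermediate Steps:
o(y) = -2
w(s) = 0 (w(s) = -(s - s)/3 = -1/3*0 = 0)
-28*w(-5) + o(5) = -28*0 - 2 = 0 - 2 = -2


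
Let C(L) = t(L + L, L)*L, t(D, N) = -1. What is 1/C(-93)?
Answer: 1/93 ≈ 0.010753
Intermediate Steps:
C(L) = -L
1/C(-93) = 1/(-1*(-93)) = 1/93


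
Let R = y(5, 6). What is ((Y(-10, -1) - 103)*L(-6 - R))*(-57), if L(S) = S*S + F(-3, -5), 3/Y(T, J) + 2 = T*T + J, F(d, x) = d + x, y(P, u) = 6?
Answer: 77426976/97 ≈ 7.9822e+5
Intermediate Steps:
R = 6
Y(T, J) = 3/(-2 + J + T**2) (Y(T, J) = 3/(-2 + (T*T + J)) = 3/(-2 + (T**2 + J)) = 3/(-2 + (J + T**2)) = 3/(-2 + J + T**2))
L(S) = -8 + S**2 (L(S) = S*S + (-3 - 5) = S**2 - 8 = -8 + S**2)
((Y(-10, -1) - 103)*L(-6 - R))*(-57) = ((3/(-2 - 1 + (-10)**2) - 103)*(-8 + (-6 - 1*6)**2))*(-57) = ((3/(-2 - 1 + 100) - 103)*(-8 + (-6 - 6)**2))*(-57) = ((3/97 - 103)*(-8 + (-12)**2))*(-57) = ((3*(1/97) - 103)*(-8 + 144))*(-57) = ((3/97 - 103)*136)*(-57) = -9988/97*136*(-57) = -1358368/97*(-57) = 77426976/97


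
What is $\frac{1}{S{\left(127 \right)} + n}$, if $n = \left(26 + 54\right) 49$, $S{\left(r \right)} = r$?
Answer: $\frac{1}{4047} \approx 0.0002471$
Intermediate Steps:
$n = 3920$ ($n = 80 \cdot 49 = 3920$)
$\frac{1}{S{\left(127 \right)} + n} = \frac{1}{127 + 3920} = \frac{1}{4047}$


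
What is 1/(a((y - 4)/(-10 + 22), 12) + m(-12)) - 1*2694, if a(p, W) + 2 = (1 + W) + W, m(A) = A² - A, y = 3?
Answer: -482225/179 ≈ -2694.0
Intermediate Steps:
a(p, W) = -1 + 2*W (a(p, W) = -2 + ((1 + W) + W) = -2 + (1 + 2*W) = -1 + 2*W)
1/(a((y - 4)/(-10 + 22), 12) + m(-12)) - 1*2694 = 1/((-1 + 2*12) - 12*(-1 - 12)) - 1*2694 = 1/((-1 + 24) - 12*(-13)) - 2694 = 1/(23 + 156) - 2694 = 1/179 - 2694 = -482225/179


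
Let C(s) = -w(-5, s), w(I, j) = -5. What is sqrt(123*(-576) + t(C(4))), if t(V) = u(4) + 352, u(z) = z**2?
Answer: 4*I*sqrt(4405) ≈ 265.48*I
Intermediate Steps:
C(s) = 5 (C(s) = -1*(-5) = 5)
t(V) = 368 (t(V) = 4**2 + 352 = 16 + 352 = 368)
sqrt(123*(-576) + t(C(4))) = sqrt(123*(-576) + 368) = sqrt(-70848 + 368) = sqrt(-70480) = 4*I*sqrt(4405)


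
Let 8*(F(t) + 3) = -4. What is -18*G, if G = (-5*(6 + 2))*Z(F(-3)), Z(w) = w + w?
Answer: -5040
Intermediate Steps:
F(t) = -7/2 (F(t) = -3 + (⅛)*(-4) = -3 - ½ = -7/2)
Z(w) = 2*w
G = 280 (G = (-5*(6 + 2))*(2*(-7/2)) = -5*8*(-7) = -40*(-7) = 280)
-18*G = -18*280 = -5040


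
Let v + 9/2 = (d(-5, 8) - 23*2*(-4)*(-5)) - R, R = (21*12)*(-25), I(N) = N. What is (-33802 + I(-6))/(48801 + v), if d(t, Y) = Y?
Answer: -67616/108369 ≈ -0.62394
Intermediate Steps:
R = -6300 (R = 252*(-25) = -6300)
v = 10767/2 (v = -9/2 + ((8 - 23*2*(-4)*(-5)) - 1*(-6300)) = -9/2 + ((8 - (-184)*(-5)) + 6300) = -9/2 + ((8 - 23*40) + 6300) = -9/2 + ((8 - 920) + 6300) = -9/2 + (-912 + 6300) = -9/2 + 5388 = 10767/2 ≈ 5383.5)
(-33802 + I(-6))/(48801 + v) = (-33802 - 6)/(48801 + 10767/2) = -33808/108369/2 = -33808*2/108369 = -67616/108369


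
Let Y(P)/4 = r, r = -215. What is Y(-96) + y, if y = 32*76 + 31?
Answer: 1603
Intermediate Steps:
y = 2463 (y = 2432 + 31 = 2463)
Y(P) = -860 (Y(P) = 4*(-215) = -860)
Y(-96) + y = -860 + 2463 = 1603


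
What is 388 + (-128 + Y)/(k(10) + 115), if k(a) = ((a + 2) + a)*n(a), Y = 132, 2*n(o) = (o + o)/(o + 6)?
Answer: 199836/515 ≈ 388.03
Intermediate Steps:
n(o) = o/(6 + o) (n(o) = ((o + o)/(o + 6))/2 = ((2*o)/(6 + o))/2 = (2*o/(6 + o))/2 = o/(6 + o))
k(a) = a*(2 + 2*a)/(6 + a) (k(a) = ((a + 2) + a)*(a/(6 + a)) = ((2 + a) + a)*(a/(6 + a)) = (2 + 2*a)*(a/(6 + a)) = a*(2 + 2*a)/(6 + a))
388 + (-128 + Y)/(k(10) + 115) = 388 + (-128 + 132)/(2*10*(1 + 10)/(6 + 10) + 115) = 388 + 4/(2*10*11/16 + 115) = 388 + 4/(2*10*(1/16)*11 + 115) = 388 + 4/(55/4 + 115) = 388 + 4/(515/4) = 388 + 4*(4/515) = 388 + 16/515 = 199836/515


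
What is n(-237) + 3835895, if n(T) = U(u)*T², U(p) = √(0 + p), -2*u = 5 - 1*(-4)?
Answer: 3835895 + 168507*I*√2/2 ≈ 3.8359e+6 + 1.1915e+5*I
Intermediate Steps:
u = -9/2 (u = -(5 - 1*(-4))/2 = -(5 + 4)/2 = -½*9 = -9/2 ≈ -4.5000)
U(p) = √p
n(T) = 3*I*√2*T²/2 (n(T) = √(-9/2)*T² = (3*I*√2/2)*T² = 3*I*√2*T²/2)
n(-237) + 3835895 = (3/2)*I*√2*(-237)² + 3835895 = (3/2)*I*√2*56169 + 3835895 = 168507*I*√2/2 + 3835895 = 3835895 + 168507*I*√2/2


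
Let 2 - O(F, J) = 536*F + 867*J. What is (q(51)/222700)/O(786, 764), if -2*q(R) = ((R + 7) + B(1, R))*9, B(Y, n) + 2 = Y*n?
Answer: 963/482671962800 ≈ 1.9951e-9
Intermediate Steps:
B(Y, n) = -2 + Y*n
O(F, J) = 2 - 867*J - 536*F (O(F, J) = 2 - (536*F + 867*J) = 2 + (-867*J - 536*F) = 2 - 867*J - 536*F)
q(R) = -45/2 - 9*R (q(R) = -((R + 7) + (-2 + 1*R))*9/2 = -((7 + R) + (-2 + R))*9/2 = -(5 + 2*R)*9/2 = -(45 + 18*R)/2 = -45/2 - 9*R)
(q(51)/222700)/O(786, 764) = ((-45/2 - 9*51)/222700)/(2 - 867*764 - 536*786) = ((-45/2 - 459)*(1/222700))/(2 - 662388 - 421296) = -963/2*1/222700/(-1083682) = -963/445400*(-1/1083682) = 963/482671962800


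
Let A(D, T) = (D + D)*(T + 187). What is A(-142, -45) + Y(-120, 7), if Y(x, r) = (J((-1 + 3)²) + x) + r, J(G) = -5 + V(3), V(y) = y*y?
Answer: -40437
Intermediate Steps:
V(y) = y²
A(D, T) = 2*D*(187 + T) (A(D, T) = (2*D)*(187 + T) = 2*D*(187 + T))
J(G) = 4 (J(G) = -5 + 3² = -5 + 9 = 4)
Y(x, r) = 4 + r + x (Y(x, r) = (4 + x) + r = 4 + r + x)
A(-142, -45) + Y(-120, 7) = 2*(-142)*(187 - 45) + (4 + 7 - 120) = 2*(-142)*142 - 109 = -40328 - 109 = -40437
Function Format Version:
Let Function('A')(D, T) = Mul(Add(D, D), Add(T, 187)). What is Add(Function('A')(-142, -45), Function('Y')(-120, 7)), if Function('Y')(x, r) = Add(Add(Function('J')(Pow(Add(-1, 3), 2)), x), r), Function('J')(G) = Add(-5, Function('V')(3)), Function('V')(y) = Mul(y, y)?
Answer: -40437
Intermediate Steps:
Function('V')(y) = Pow(y, 2)
Function('A')(D, T) = Mul(2, D, Add(187, T)) (Function('A')(D, T) = Mul(Mul(2, D), Add(187, T)) = Mul(2, D, Add(187, T)))
Function('J')(G) = 4 (Function('J')(G) = Add(-5, Pow(3, 2)) = Add(-5, 9) = 4)
Function('Y')(x, r) = Add(4, r, x) (Function('Y')(x, r) = Add(Add(4, x), r) = Add(4, r, x))
Add(Function('A')(-142, -45), Function('Y')(-120, 7)) = Add(Mul(2, -142, Add(187, -45)), Add(4, 7, -120)) = Add(Mul(2, -142, 142), -109) = Add(-40328, -109) = -40437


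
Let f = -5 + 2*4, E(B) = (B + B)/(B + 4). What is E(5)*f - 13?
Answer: -29/3 ≈ -9.6667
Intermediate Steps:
E(B) = 2*B/(4 + B) (E(B) = (2*B)/(4 + B) = 2*B/(4 + B))
f = 3 (f = -5 + 8 = 3)
E(5)*f - 13 = (2*5/(4 + 5))*3 - 13 = (2*5/9)*3 - 13 = (2*5*(1/9))*3 - 13 = (10/9)*3 - 13 = 10/3 - 13 = -29/3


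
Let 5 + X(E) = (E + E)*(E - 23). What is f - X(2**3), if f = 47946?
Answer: 48191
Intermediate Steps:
X(E) = -5 + 2*E*(-23 + E) (X(E) = -5 + (E + E)*(E - 23) = -5 + (2*E)*(-23 + E) = -5 + 2*E*(-23 + E))
f - X(2**3) = 47946 - (-5 - 46*2**3 + 2*(2**3)**2) = 47946 - (-5 - 46*8 + 2*8**2) = 47946 - (-5 - 368 + 2*64) = 47946 - (-5 - 368 + 128) = 47946 - 1*(-245) = 47946 + 245 = 48191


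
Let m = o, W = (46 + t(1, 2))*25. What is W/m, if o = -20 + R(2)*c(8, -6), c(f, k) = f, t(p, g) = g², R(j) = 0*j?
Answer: -125/2 ≈ -62.500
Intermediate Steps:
R(j) = 0
o = -20 (o = -20 + 0*8 = -20 + 0 = -20)
W = 1250 (W = (46 + 2²)*25 = (46 + 4)*25 = 50*25 = 1250)
m = -20
W/m = 1250/(-20) = 1250*(-1/20) = -125/2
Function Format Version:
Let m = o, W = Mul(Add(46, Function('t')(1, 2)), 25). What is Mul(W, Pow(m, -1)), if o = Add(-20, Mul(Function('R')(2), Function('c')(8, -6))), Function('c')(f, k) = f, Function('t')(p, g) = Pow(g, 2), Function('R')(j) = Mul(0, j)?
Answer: Rational(-125, 2) ≈ -62.500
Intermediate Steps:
Function('R')(j) = 0
o = -20 (o = Add(-20, Mul(0, 8)) = Add(-20, 0) = -20)
W = 1250 (W = Mul(Add(46, Pow(2, 2)), 25) = Mul(Add(46, 4), 25) = Mul(50, 25) = 1250)
m = -20
Mul(W, Pow(m, -1)) = Mul(1250, Pow(-20, -1)) = Mul(1250, Rational(-1, 20)) = Rational(-125, 2)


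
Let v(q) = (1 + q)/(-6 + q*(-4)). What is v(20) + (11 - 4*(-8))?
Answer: 3677/86 ≈ 42.756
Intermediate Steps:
v(q) = (1 + q)/(-6 - 4*q)
v(20) + (11 - 4*(-8)) = (-1 - 1*20)/(2*(3 + 2*20)) + (11 - 4*(-8)) = (-1 - 20)/(2*(3 + 40)) + (11 + 32) = (1/2)*(-21)/43 + 43 = (1/2)*(1/43)*(-21) + 43 = -21/86 + 43 = 3677/86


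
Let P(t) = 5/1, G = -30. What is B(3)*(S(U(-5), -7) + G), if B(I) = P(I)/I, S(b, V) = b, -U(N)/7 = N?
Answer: 25/3 ≈ 8.3333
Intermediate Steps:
U(N) = -7*N
P(t) = 5 (P(t) = 5*1 = 5)
B(I) = 5/I
B(3)*(S(U(-5), -7) + G) = (5/3)*(-7*(-5) - 30) = (5*(⅓))*(35 - 30) = (5/3)*5 = 25/3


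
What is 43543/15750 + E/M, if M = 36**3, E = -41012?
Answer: 19244489/10206000 ≈ 1.8856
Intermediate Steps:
M = 46656
43543/15750 + E/M = 43543/15750 - 41012/46656 = 43543*(1/15750) - 41012*1/46656 = 43543/15750 - 10253/11664 = 19244489/10206000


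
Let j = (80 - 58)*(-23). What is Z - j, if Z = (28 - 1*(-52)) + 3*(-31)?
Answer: 493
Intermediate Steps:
Z = -13 (Z = (28 + 52) - 93 = 80 - 93 = -13)
j = -506 (j = 22*(-23) = -506)
Z - j = -13 - 1*(-506) = -13 + 506 = 493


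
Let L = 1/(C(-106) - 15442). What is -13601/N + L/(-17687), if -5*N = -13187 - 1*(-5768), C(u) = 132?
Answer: -18414935892431/2008975949430 ≈ -9.1663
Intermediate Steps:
N = 7419/5 (N = -(-13187 - 1*(-5768))/5 = -(-13187 + 5768)/5 = -⅕*(-7419) = 7419/5 ≈ 1483.8)
L = -1/15310 (L = 1/(132 - 15442) = 1/(-15310) = -1/15310 ≈ -6.5317e-5)
-13601/N + L/(-17687) = -13601/7419/5 - 1/15310/(-17687) = -13601*5/7419 - 1/15310*(-1/17687) = -68005/7419 + 1/270787970 = -18414935892431/2008975949430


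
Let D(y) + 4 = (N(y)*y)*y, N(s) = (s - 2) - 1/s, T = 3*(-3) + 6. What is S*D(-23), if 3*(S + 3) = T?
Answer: 52824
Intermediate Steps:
T = -3 (T = -9 + 6 = -3)
S = -4 (S = -3 + (⅓)*(-3) = -3 - 1 = -4)
N(s) = -2 + s - 1/s (N(s) = (-2 + s) - 1/s = -2 + s - 1/s)
D(y) = -4 + y²*(-2 + y - 1/y) (D(y) = -4 + ((-2 + y - 1/y)*y)*y = -4 + (y*(-2 + y - 1/y))*y = -4 + y²*(-2 + y - 1/y))
S*D(-23) = -4*(-4 - 23*(-1 - 23*(-2 - 23))) = -4*(-4 - 23*(-1 - 23*(-25))) = -4*(-4 - 23*(-1 + 575)) = -4*(-4 - 23*574) = -4*(-4 - 13202) = -4*(-13206) = 52824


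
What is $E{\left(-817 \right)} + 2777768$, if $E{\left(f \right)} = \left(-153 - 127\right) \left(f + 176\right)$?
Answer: $2957248$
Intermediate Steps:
$E{\left(f \right)} = -49280 - 280 f$ ($E{\left(f \right)} = - 280 \left(176 + f\right) = -49280 - 280 f$)
$E{\left(-817 \right)} + 2777768 = \left(-49280 - -228760\right) + 2777768 = \left(-49280 + 228760\right) + 2777768 = 179480 + 2777768 = 2957248$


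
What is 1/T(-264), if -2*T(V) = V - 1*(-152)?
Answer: 1/56 ≈ 0.017857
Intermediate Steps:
T(V) = -76 - V/2 (T(V) = -(V - 1*(-152))/2 = -(V + 152)/2 = -(152 + V)/2 = -76 - V/2)
1/T(-264) = 1/(-76 - ½*(-264)) = 1/(-76 + 132) = 1/56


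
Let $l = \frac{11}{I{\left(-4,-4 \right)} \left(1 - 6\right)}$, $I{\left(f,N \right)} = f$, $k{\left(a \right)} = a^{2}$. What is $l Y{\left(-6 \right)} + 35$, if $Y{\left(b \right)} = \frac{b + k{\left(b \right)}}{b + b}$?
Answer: $\frac{269}{8} \approx 33.625$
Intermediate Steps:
$l = \frac{11}{20}$ ($l = \frac{11}{\left(-4\right) \left(1 - 6\right)} = \frac{11}{\left(-4\right) \left(-5\right)} = \frac{11}{20} \approx 0.55$)
$Y{\left(b \right)} = \frac{b + b^{2}}{2 b}$ ($Y{\left(b \right)} = \frac{b + b^{2}}{b + b} = \frac{b + b^{2}}{2 b}$)
$l Y{\left(-6 \right)} + 35 = \frac{11 \left(\frac{1}{2} + \frac{1}{2} \left(-6\right)\right)}{20} + 35 = \frac{11 \left(\frac{1}{2} - 3\right)}{20} + 35 = \frac{11}{20} \left(- \frac{5}{2}\right) + 35 = - \frac{11}{8} + 35 = \frac{269}{8}$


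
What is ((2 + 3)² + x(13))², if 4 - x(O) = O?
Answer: 256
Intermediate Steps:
x(O) = 4 - O
((2 + 3)² + x(13))² = ((2 + 3)² + (4 - 1*13))² = (5² + (4 - 13))² = (25 - 9)² = 16² = 256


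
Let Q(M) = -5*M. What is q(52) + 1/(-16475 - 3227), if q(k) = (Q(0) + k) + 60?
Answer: 2206623/19702 ≈ 112.00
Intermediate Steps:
q(k) = 60 + k (q(k) = (-5*0 + k) + 60 = (0 + k) + 60 = k + 60 = 60 + k)
q(52) + 1/(-16475 - 3227) = (60 + 52) + 1/(-16475 - 3227) = 112 + 1/(-19702) = 112 - 1/19702 = 2206623/19702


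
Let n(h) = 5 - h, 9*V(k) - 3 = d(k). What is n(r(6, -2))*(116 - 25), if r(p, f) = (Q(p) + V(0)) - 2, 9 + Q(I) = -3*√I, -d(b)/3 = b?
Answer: 4277/3 + 273*√6 ≈ 2094.4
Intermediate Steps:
d(b) = -3*b
Q(I) = -9 - 3*√I
V(k) = ⅓ - k/3 (V(k) = ⅓ + (-3*k)/9 = ⅓ - k/3)
r(p, f) = -32/3 - 3*√p (r(p, f) = ((-9 - 3*√p) + (⅓ - ⅓*0)) - 2 = ((-9 - 3*√p) + (⅓ + 0)) - 2 = ((-9 - 3*√p) + ⅓) - 2 = (-26/3 - 3*√p) - 2 = -32/3 - 3*√p)
n(r(6, -2))*(116 - 25) = (5 - (-32/3 - 3*√6))*(116 - 25) = (5 + (32/3 + 3*√6))*91 = (47/3 + 3*√6)*91 = 4277/3 + 273*√6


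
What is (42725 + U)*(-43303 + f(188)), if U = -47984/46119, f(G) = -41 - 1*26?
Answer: -85455653440670/46119 ≈ -1.8529e+9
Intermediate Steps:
f(G) = -67 (f(G) = -41 - 26 = -67)
U = -47984/46119 (U = -47984*1/46119 = -47984/46119 ≈ -1.0404)
(42725 + U)*(-43303 + f(188)) = (42725 - 47984/46119)*(-43303 - 67) = (1970386291/46119)*(-43370) = -85455653440670/46119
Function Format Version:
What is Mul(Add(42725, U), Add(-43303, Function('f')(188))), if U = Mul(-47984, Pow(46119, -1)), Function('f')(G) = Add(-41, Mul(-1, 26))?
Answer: Rational(-85455653440670, 46119) ≈ -1.8529e+9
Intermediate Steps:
Function('f')(G) = -67 (Function('f')(G) = Add(-41, -26) = -67)
U = Rational(-47984, 46119) (U = Mul(-47984, Rational(1, 46119)) = Rational(-47984, 46119) ≈ -1.0404)
Mul(Add(42725, U), Add(-43303, Function('f')(188))) = Mul(Add(42725, Rational(-47984, 46119)), Add(-43303, -67)) = Mul(Rational(1970386291, 46119), -43370) = Rational(-85455653440670, 46119)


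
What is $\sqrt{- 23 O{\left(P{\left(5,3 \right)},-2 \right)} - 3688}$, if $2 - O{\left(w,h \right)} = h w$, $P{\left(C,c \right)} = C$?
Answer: $2 i \sqrt{991} \approx 62.96 i$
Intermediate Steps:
$O{\left(w,h \right)} = 2 - h w$
$\sqrt{- 23 O{\left(P{\left(5,3 \right)},-2 \right)} - 3688} = \sqrt{- 23 \left(2 - \left(-2\right) 5\right) - 3688} = \sqrt{- 23 \left(2 + 10\right) - 3688} = \sqrt{\left(-23\right) 12 - 3688} = \sqrt{-276 - 3688} = \sqrt{-3964} = 2 i \sqrt{991}$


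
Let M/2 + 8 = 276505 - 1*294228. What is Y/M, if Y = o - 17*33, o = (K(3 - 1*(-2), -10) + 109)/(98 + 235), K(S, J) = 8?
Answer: 10372/656047 ≈ 0.015810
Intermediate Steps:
o = 13/37 (o = (8 + 109)/(98 + 235) = 117/333 = 117*(1/333) = 13/37 ≈ 0.35135)
M = -35462 (M = -16 + 2*(276505 - 1*294228) = -16 + 2*(276505 - 294228) = -16 + 2*(-17723) = -16 - 35446 = -35462)
Y = -20744/37 (Y = 13/37 - 17*33 = 13/37 - 561 = -20744/37 ≈ -560.65)
Y/M = -20744/37/(-35462) = -20744/37*(-1/35462) = 10372/656047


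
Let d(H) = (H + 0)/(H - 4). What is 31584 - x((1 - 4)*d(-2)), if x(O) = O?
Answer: 31585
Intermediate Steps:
d(H) = H/(-4 + H)
31584 - x((1 - 4)*d(-2)) = 31584 - (1 - 4)*(-2/(-4 - 2)) = 31584 - (-3)*(-2/(-6)) = 31584 - (-3)*(-2*(-⅙)) = 31584 - (-3)/3 = 31584 - 1*(-1) = 31584 + 1 = 31585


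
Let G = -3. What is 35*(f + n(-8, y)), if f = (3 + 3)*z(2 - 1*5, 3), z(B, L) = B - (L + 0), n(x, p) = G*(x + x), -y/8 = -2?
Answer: 420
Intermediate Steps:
y = 16 (y = -8*(-2) = 16)
n(x, p) = -6*x (n(x, p) = -3*(x + x) = -6*x)
z(B, L) = B - L
f = -36 (f = (3 + 3)*((2 - 1*5) - 1*3) = 6*((2 - 5) - 3) = 6*(-3 - 3) = 6*(-6) = -36)
35*(f + n(-8, y)) = 35*(-36 - 6*(-8)) = 35*(-36 + 48) = 35*12 = 420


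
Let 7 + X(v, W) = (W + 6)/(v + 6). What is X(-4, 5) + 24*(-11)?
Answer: -531/2 ≈ -265.50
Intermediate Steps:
X(v, W) = -7 + (6 + W)/(6 + v) (X(v, W) = -7 + (W + 6)/(v + 6) = -7 + (6 + W)/(6 + v))
X(-4, 5) + 24*(-11) = (-36 + 5 - 7*(-4))/(6 - 4) + 24*(-11) = (-36 + 5 + 28)/2 - 264 = (1/2)*(-3) - 264 = -3/2 - 264 = -531/2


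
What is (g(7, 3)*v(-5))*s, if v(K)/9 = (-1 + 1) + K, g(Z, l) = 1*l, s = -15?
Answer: 2025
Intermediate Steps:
g(Z, l) = l
v(K) = 9*K (v(K) = 9*((-1 + 1) + K) = 9*(0 + K) = 9*K)
(g(7, 3)*v(-5))*s = (3*(9*(-5)))*(-15) = (3*(-45))*(-15) = -135*(-15) = 2025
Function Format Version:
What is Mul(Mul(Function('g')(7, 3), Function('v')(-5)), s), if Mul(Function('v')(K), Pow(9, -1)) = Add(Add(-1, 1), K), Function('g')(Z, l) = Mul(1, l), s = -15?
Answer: 2025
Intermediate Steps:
Function('g')(Z, l) = l
Function('v')(K) = Mul(9, K) (Function('v')(K) = Mul(9, Add(Add(-1, 1), K)) = Mul(9, Add(0, K)) = Mul(9, K))
Mul(Mul(Function('g')(7, 3), Function('v')(-5)), s) = Mul(Mul(3, Mul(9, -5)), -15) = Mul(Mul(3, -45), -15) = Mul(-135, -15) = 2025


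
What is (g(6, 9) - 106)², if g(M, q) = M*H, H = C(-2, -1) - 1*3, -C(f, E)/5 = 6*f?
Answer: 55696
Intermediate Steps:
C(f, E) = -30*f
H = 57 (H = -30*(-2) - 1*3 = 60 - 3 = 57)
g(M, q) = 57*M (g(M, q) = M*57 = 57*M)
(g(6, 9) - 106)² = (57*6 - 106)² = (342 - 106)² = 236² = 55696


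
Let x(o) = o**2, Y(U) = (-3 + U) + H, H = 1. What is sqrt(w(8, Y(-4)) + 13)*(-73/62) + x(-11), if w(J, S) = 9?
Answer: 121 - 73*sqrt(22)/62 ≈ 115.48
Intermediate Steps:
Y(U) = -2 + U (Y(U) = (-3 + U) + 1 = -2 + U)
sqrt(w(8, Y(-4)) + 13)*(-73/62) + x(-11) = sqrt(9 + 13)*(-73/62) + (-11)**2 = sqrt(22)*(-73*1/62) + 121 = sqrt(22)*(-73/62) + 121 = -73*sqrt(22)/62 + 121 = 121 - 73*sqrt(22)/62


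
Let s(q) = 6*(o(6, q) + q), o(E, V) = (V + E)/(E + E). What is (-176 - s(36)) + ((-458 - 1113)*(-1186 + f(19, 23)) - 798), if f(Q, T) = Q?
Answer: 1832146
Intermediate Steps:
o(E, V) = (E + V)/(2*E) (o(E, V) = (E + V)/((2*E)) = (E + V)*(1/(2*E)) = (E + V)/(2*E))
s(q) = 3 + 13*q/2 (s(q) = 6*((1/2)*(6 + q)/6 + q) = 6*((1/2)*(1/6)*(6 + q) + q) = 6*((1/2 + q/12) + q) = 6*(1/2 + 13*q/12) = 3 + 13*q/2)
(-176 - s(36)) + ((-458 - 1113)*(-1186 + f(19, 23)) - 798) = (-176 - (3 + (13/2)*36)) + ((-458 - 1113)*(-1186 + 19) - 798) = (-176 - (3 + 234)) + (-1571*(-1167) - 798) = (-176 - 1*237) + (1833357 - 798) = (-176 - 237) + 1832559 = -413 + 1832559 = 1832146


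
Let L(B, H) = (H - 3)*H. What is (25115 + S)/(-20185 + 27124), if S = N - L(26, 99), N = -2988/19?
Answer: 293621/131841 ≈ 2.2271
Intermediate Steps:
L(B, H) = H*(-3 + H) (L(B, H) = (-3 + H)*H = H*(-3 + H))
N = -2988/19 ≈ -157.26
S = -183564/19 (S = -2988/19 - 99*(-3 + 99) = -2988/19 - 99*96 = -2988/19 - 1*9504 = -2988/19 - 9504 = -183564/19 ≈ -9661.3)
(25115 + S)/(-20185 + 27124) = (25115 - 183564/19)/(-20185 + 27124) = (293621/19)/6939 = (293621/19)*(1/6939) = 293621/131841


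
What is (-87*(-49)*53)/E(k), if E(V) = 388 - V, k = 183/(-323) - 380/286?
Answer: 3478632157/6002957 ≈ 579.49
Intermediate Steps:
k = -87539/46189 (k = 183*(-1/323) - 380*1/286 = -183/323 - 190/143 = -87539/46189 ≈ -1.8952)
(-87*(-49)*53)/E(k) = (-87*(-49)*53)/(388 - 1*(-87539/46189)) = (4263*53)/(388 + 87539/46189) = 225939/(18008871/46189) = 225939*(46189/18008871) = 3478632157/6002957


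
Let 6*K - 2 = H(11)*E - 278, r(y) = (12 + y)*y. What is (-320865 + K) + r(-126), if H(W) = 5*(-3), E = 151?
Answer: -613849/2 ≈ -3.0692e+5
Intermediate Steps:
H(W) = -15
r(y) = y*(12 + y)
K = -847/2 (K = ⅓ + (-15*151 - 278)/6 = ⅓ + (-2265 - 278)/6 = ⅓ + (⅙)*(-2543) = ⅓ - 2543/6 = -847/2 ≈ -423.50)
(-320865 + K) + r(-126) = (-320865 - 847/2) - 126*(12 - 126) = -642577/2 - 126*(-114) = -642577/2 + 14364 = -613849/2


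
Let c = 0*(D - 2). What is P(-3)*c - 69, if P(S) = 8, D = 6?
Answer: -69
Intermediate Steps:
c = 0 (c = 0*(6 - 2) = 0*4 = 0)
P(-3)*c - 69 = 8*0 - 69 = 0 - 69 = -69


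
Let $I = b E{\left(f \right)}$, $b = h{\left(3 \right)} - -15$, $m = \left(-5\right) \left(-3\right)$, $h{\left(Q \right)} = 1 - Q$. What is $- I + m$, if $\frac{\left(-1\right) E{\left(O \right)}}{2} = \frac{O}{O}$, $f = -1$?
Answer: $41$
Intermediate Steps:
$E{\left(O \right)} = -2$ ($E{\left(O \right)} = - 2 \frac{O}{O} = \left(-2\right) 1 = -2$)
$m = 15$
$b = 13$ ($b = \left(1 - 3\right) - -15 = \left(1 - 3\right) + 15 = -2 + 15 = 13$)
$I = -26$ ($I = 13 \left(-2\right) = -26$)
$- I + m = \left(-1\right) \left(-26\right) + 15 = 26 + 15 = 41$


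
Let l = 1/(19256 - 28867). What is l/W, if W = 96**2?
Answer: -1/88574976 ≈ -1.1290e-8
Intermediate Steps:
l = -1/9611 (l = 1/(-9611) = -1/9611 ≈ -0.00010405)
W = 9216
l/W = -1/9611/9216 = -1/9611*1/9216 = -1/88574976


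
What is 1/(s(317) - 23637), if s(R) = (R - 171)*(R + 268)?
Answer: 1/61773 ≈ 1.6188e-5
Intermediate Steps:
s(R) = (-171 + R)*(268 + R)
1/(s(317) - 23637) = 1/((-45828 + 317**2 + 97*317) - 23637) = 1/((-45828 + 100489 + 30749) - 23637) = 1/(85410 - 23637) = 1/61773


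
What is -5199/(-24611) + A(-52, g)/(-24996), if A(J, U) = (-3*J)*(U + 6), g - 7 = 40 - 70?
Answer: 16268548/51264713 ≈ 0.31734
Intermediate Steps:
g = -23 (g = 7 + (40 - 70) = 7 - 30 = -23)
A(J, U) = -3*J*(6 + U) (A(J, U) = (-3*J)*(6 + U) = -3*J*(6 + U))
-5199/(-24611) + A(-52, g)/(-24996) = -5199/(-24611) - 3*(-52)*(6 - 23)/(-24996) = -5199*(-1/24611) - 3*(-52)*(-17)*(-1/24996) = 5199/24611 - 2652*(-1/24996) = 5199/24611 + 221/2083 = 16268548/51264713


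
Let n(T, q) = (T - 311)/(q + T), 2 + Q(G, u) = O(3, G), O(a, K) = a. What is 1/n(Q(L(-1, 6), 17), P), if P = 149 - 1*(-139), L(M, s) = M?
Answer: -289/310 ≈ -0.93226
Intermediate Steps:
P = 288 (P = 149 + 139 = 288)
Q(G, u) = 1 (Q(G, u) = -2 + 3 = 1)
n(T, q) = (-311 + T)/(T + q)
1/n(Q(L(-1, 6), 17), P) = 1/((-311 + 1)/(1 + 288)) = 1/(-310/289) = -289/310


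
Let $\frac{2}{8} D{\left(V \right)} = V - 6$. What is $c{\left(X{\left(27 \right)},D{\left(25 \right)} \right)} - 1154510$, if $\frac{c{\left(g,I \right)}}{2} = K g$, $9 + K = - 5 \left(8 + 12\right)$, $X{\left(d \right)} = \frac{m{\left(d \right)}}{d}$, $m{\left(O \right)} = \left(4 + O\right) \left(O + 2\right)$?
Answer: $- \frac{31367752}{27} \approx -1.1618 \cdot 10^{6}$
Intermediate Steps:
$m{\left(O \right)} = \left(2 + O\right) \left(4 + O\right)$ ($m{\left(O \right)} = \left(4 + O\right) \left(2 + O\right) = \left(2 + O\right) \left(4 + O\right)$)
$D{\left(V \right)} = -24 + 4 V$ ($D{\left(V \right)} = 4 \left(V - 6\right) = 4 \left(-6 + V\right) = -24 + 4 V$)
$X{\left(d \right)} = \frac{8 + d^{2} + 6 d}{d}$
$K = -109$ ($K = -9 - 5 \left(8 + 12\right) = -9 - 100 = -109$)
$c{\left(g,I \right)} = - 218 g$ ($c{\left(g,I \right)} = 2 \left(- 109 g\right) = - 218 g$)
$c{\left(X{\left(27 \right)},D{\left(25 \right)} \right)} - 1154510 = - 218 \left(6 + 27 + \frac{8}{27}\right) - 1154510 = \left(-218\right) \frac{899}{27} - 1154510 = - \frac{195982}{27} - 1154510 = - \frac{31367752}{27}$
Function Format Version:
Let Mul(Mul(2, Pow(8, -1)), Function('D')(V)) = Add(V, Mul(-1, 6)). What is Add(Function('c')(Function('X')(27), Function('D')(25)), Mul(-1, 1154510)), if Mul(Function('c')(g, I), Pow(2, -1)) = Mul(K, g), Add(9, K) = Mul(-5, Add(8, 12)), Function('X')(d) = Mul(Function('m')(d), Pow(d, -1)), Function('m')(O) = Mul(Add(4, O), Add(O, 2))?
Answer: Rational(-31367752, 27) ≈ -1.1618e+6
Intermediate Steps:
Function('m')(O) = Mul(Add(2, O), Add(4, O)) (Function('m')(O) = Mul(Add(4, O), Add(2, O)) = Mul(Add(2, O), Add(4, O)))
Function('D')(V) = Add(-24, Mul(4, V)) (Function('D')(V) = Mul(4, Add(V, Mul(-1, 6))) = Mul(4, Add(V, -6)) = Mul(4, Add(-6, V)) = Add(-24, Mul(4, V)))
Function('X')(d) = Mul(Pow(d, -1), Add(8, Pow(d, 2), Mul(6, d))) (Function('X')(d) = Mul(Add(8, Pow(d, 2), Mul(6, d)), Pow(d, -1)) = Mul(Pow(d, -1), Add(8, Pow(d, 2), Mul(6, d))))
K = -109 (K = Add(-9, Mul(-5, Add(8, 12))) = Add(-9, Mul(-5, 20)) = Add(-9, -100) = -109)
Function('c')(g, I) = Mul(-218, g) (Function('c')(g, I) = Mul(2, Mul(-109, g)) = Mul(-218, g))
Add(Function('c')(Function('X')(27), Function('D')(25)), Mul(-1, 1154510)) = Add(Mul(-218, Add(6, 27, Mul(8, Pow(27, -1)))), Mul(-1, 1154510)) = Add(Mul(-218, Add(6, 27, Mul(8, Rational(1, 27)))), -1154510) = Add(Mul(-218, Add(6, 27, Rational(8, 27))), -1154510) = Add(Mul(-218, Rational(899, 27)), -1154510) = Add(Rational(-195982, 27), -1154510) = Rational(-31367752, 27)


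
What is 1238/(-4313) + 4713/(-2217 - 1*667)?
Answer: -23897561/12438692 ≈ -1.9212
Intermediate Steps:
1238/(-4313) + 4713/(-2217 - 1*667) = 1238*(-1/4313) + 4713/(-2217 - 667) = -1238/4313 + 4713/(-2884) = -1238/4313 + 4713*(-1/2884) = -1238/4313 - 4713/2884 = -23897561/12438692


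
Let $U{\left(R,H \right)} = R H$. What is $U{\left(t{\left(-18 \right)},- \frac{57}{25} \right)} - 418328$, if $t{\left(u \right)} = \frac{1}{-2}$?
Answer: $- \frac{20916343}{50} \approx -4.1833 \cdot 10^{5}$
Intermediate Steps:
$t{\left(u \right)} = - \frac{1}{2}$
$U{\left(R,H \right)} = H R$
$U{\left(t{\left(-18 \right)},- \frac{57}{25} \right)} - 418328 = - \frac{57}{25} \left(- \frac{1}{2}\right) - 418328 = \left(-57\right) \frac{1}{25} \left(- \frac{1}{2}\right) - 418328 = \left(- \frac{57}{25}\right) \left(- \frac{1}{2}\right) - 418328 = \frac{57}{50} - 418328 = - \frac{20916343}{50}$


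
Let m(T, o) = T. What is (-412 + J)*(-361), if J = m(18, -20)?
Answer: 142234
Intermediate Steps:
J = 18
(-412 + J)*(-361) = (-412 + 18)*(-361) = -394*(-361) = 142234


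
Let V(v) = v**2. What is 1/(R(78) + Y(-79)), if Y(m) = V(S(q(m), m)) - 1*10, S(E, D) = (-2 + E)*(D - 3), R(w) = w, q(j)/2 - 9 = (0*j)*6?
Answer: 1/1721412 ≈ 5.8092e-7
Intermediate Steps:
q(j) = 18 (q(j) = 18 + 2*((0*j)*6) = 18 + 2*(0*6) = 18 + 2*0 = 18 + 0 = 18)
S(E, D) = (-3 + D)*(-2 + E) (S(E, D) = (-2 + E)*(-3 + D) = (-3 + D)*(-2 + E))
Y(m) = -10 + (-48 + 16*m)**2 (Y(m) = (6 - 3*18 - 2*m + m*18)**2 - 1*10 = (6 - 54 - 2*m + 18*m)**2 - 10 = (-48 + 16*m)**2 - 10 = -10 + (-48 + 16*m)**2)
1/(R(78) + Y(-79)) = 1/(78 + (-10 + 256*(3 - 1*(-79))**2)) = 1/(78 + (-10 + 256*(3 + 79)**2)) = 1/(78 + (-10 + 256*82**2)) = 1/(78 + (-10 + 256*6724)) = 1/(78 + (-10 + 1721344)) = 1/(78 + 1721334) = 1/1721412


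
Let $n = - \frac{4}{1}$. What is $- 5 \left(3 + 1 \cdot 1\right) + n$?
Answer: $-24$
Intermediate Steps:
$n = -4$ ($n = \left(-4\right) 1 = -4$)
$- 5 \left(3 + 1 \cdot 1\right) + n = - 5 \left(3 + 1 \cdot 1\right) - 4 = - 5 \left(3 + 1\right) - 4 = \left(-5\right) 4 - 4 = -20 - 4 = -24$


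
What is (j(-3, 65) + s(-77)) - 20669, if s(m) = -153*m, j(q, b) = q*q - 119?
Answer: -8998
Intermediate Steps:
j(q, b) = -119 + q² (j(q, b) = q² - 119 = -119 + q²)
(j(-3, 65) + s(-77)) - 20669 = ((-119 + (-3)²) - 153*(-77)) - 20669 = ((-119 + 9) + 11781) - 20669 = (-110 + 11781) - 20669 = 11671 - 20669 = -8998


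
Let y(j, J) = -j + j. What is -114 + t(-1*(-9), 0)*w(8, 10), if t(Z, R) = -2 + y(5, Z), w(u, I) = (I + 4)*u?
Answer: -338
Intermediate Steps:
w(u, I) = u*(4 + I) (w(u, I) = (4 + I)*u = u*(4 + I))
y(j, J) = 0
t(Z, R) = -2 (t(Z, R) = -2 + 0 = -2)
-114 + t(-1*(-9), 0)*w(8, 10) = -114 - 16*(4 + 10) = -114 - 16*14 = -114 - 2*112 = -114 - 224 = -338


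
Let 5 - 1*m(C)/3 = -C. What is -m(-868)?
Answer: 2589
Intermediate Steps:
m(C) = 15 + 3*C (m(C) = 15 - (-3)*C = 15 + 3*C)
-m(-868) = -(15 + 3*(-868)) = -(15 - 2604) = -1*(-2589) = 2589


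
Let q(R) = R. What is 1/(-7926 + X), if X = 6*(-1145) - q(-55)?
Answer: -1/14741 ≈ -6.7838e-5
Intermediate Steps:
X = -6815 (X = 6*(-1145) - 1*(-55) = -6870 + 55 = -6815)
1/(-7926 + X) = 1/(-7926 - 6815) = 1/(-14741) = -1/14741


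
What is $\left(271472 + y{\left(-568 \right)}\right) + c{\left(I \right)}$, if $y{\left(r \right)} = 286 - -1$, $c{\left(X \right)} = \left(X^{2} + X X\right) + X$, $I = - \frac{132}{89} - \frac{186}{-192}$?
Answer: $\frac{1102132816033}{4055552} \approx 2.7176 \cdot 10^{5}$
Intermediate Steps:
$I = - \frac{1465}{2848}$ ($I = \left(-132\right) \frac{1}{89} - - \frac{31}{32} = - \frac{132}{89} + \frac{31}{32} = - \frac{1465}{2848} \approx -0.5144$)
$c{\left(X \right)} = X + 2 X^{2}$ ($c{\left(X \right)} = \left(X^{2} + X^{2}\right) + X = 2 X^{2} + X = X + 2 X^{2}$)
$y{\left(r \right)} = 287$ ($y{\left(r \right)} = 286 + 1 = 287$)
$\left(271472 + y{\left(-568 \right)}\right) + c{\left(I \right)} = \left(271472 + 287\right) - \frac{1465 \left(1 + 2 \left(- \frac{1465}{2848}\right)\right)}{2848} = 271759 - \frac{1465 \left(1 - \frac{1465}{1424}\right)}{2848} = 271759 - - \frac{60065}{4055552} = 271759 + \frac{60065}{4055552} = \frac{1102132816033}{4055552}$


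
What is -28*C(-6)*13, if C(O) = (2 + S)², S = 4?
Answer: -13104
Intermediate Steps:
C(O) = 36 (C(O) = (2 + 4)² = 6² = 36)
-28*C(-6)*13 = -28*36*13 = -1008*13 = -13104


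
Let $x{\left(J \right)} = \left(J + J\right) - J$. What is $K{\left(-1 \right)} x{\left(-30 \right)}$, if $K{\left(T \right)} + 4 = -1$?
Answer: $150$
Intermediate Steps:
$K{\left(T \right)} = -5$ ($K{\left(T \right)} = -4 - 1 = -5$)
$x{\left(J \right)} = J$ ($x{\left(J \right)} = 2 J - J = J$)
$K{\left(-1 \right)} x{\left(-30 \right)} = \left(-5\right) \left(-30\right) = 150$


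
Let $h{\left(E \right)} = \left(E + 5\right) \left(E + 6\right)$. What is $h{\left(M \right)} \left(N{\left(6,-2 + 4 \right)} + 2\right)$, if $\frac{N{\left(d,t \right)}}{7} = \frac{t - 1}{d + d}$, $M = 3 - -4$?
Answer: $403$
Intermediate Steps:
$M = 7$ ($M = 3 + 4 = 7$)
$N{\left(d,t \right)} = \frac{7 \left(-1 + t\right)}{2 d}$ ($N{\left(d,t \right)} = 7 \frac{t - 1}{d + d} = 7 \frac{-1 + t}{2 d} = \frac{7 \left(-1 + t\right)}{2 d}$)
$h{\left(E \right)} = \left(5 + E\right) \left(6 + E\right)$
$h{\left(M \right)} \left(N{\left(6,-2 + 4 \right)} + 2\right) = \left(30 + 7^{2} + 11 \cdot 7\right) \left(\frac{7 \left(-1 + \left(-2 + 4\right)\right)}{2 \cdot 6} + 2\right) = \left(30 + 49 + 77\right) \left(\frac{7}{2} \cdot \frac{1}{6} \left(-1 + 2\right) + 2\right) = 156 \left(\frac{7}{2} \cdot \frac{1}{6} \cdot 1 + 2\right) = 156 \left(\frac{7}{12} + 2\right) = 156 \cdot \frac{31}{12} = 403$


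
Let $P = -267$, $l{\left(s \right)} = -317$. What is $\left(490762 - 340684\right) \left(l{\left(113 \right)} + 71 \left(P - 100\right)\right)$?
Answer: $-3958157172$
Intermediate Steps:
$\left(490762 - 340684\right) \left(l{\left(113 \right)} + 71 \left(P - 100\right)\right) = \left(490762 - 340684\right) \left(-317 + 71 \left(-267 - 100\right)\right) = 150078 \left(-317 + 71 \left(-367\right)\right) = 150078 \left(-317 - 26057\right) = 150078 \left(-26374\right) = -3958157172$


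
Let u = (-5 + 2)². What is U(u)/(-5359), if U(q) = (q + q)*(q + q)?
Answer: -324/5359 ≈ -0.060459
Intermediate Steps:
u = 9 (u = (-3)² = 9)
U(q) = 4*q² (U(q) = (2*q)*(2*q) = 4*q²)
U(u)/(-5359) = (4*9²)/(-5359) = (4*81)*(-1/5359) = 324*(-1/5359) = -324/5359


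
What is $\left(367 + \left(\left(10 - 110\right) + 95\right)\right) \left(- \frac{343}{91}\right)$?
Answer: $- \frac{17738}{13} \approx -1364.5$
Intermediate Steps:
$\left(367 + \left(\left(10 - 110\right) + 95\right)\right) \left(- \frac{343}{91}\right) = \left(367 + \left(-100 + 95\right)\right) \left(\left(-343\right) \frac{1}{91}\right) = \left(367 - 5\right) \left(- \frac{49}{13}\right) = 362 \left(- \frac{49}{13}\right) = - \frac{17738}{13}$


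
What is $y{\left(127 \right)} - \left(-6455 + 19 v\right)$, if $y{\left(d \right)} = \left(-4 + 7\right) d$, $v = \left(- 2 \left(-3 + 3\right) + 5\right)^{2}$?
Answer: $6361$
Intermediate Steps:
$v = 25$ ($v = \left(\left(-2\right) 0 + 5\right)^{2} = \left(0 + 5\right)^{2} = 5^{2} = 25$)
$y{\left(d \right)} = 3 d$
$y{\left(127 \right)} - \left(-6455 + 19 v\right) = 3 \cdot 127 + \left(- (19 \cdot 25 - 33) + 6422\right) = 381 + \left(- (475 - 33) + 6422\right) = 381 + \left(\left(-1\right) 442 + 6422\right) = 381 + \left(-442 + 6422\right) = 381 + 5980 = 6361$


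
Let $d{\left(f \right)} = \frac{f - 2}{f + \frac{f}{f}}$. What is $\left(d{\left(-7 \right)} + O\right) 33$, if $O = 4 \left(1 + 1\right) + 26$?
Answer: $\frac{2343}{2} \approx 1171.5$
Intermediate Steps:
$d{\left(f \right)} = \frac{-2 + f}{1 + f}$ ($d{\left(f \right)} = \frac{-2 + f}{f + 1} = \frac{-2 + f}{1 + f}$)
$O = 34$ ($O = 4 \cdot 2 + 26 = 8 + 26 = 34$)
$\left(d{\left(-7 \right)} + O\right) 33 = \left(\frac{-2 - 7}{1 - 7} + 34\right) 33 = \left(\frac{1}{-6} \left(-9\right) + 34\right) 33 = \left(\left(- \frac{1}{6}\right) \left(-9\right) + 34\right) 33 = \left(\frac{3}{2} + 34\right) 33 = \frac{71}{2} \cdot 33 = \frac{2343}{2}$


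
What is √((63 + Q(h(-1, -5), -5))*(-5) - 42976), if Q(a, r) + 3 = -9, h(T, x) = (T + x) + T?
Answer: I*√43231 ≈ 207.92*I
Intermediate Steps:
h(T, x) = x + 2*T
Q(a, r) = -12 (Q(a, r) = -3 - 9 = -12)
√((63 + Q(h(-1, -5), -5))*(-5) - 42976) = √((63 - 12)*(-5) - 42976) = √(51*(-5) - 42976) = √(-255 - 42976) = √(-43231) = I*√43231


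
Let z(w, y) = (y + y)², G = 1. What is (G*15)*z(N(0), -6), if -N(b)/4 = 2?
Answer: 2160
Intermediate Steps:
N(b) = -8 (N(b) = -4*2 = -8)
z(w, y) = 4*y² (z(w, y) = (2*y)² = 4*y²)
(G*15)*z(N(0), -6) = (1*15)*(4*(-6)²) = 15*(4*36) = 15*144 = 2160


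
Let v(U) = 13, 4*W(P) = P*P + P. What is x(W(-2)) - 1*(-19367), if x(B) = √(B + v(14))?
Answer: 19367 + 3*√6/2 ≈ 19371.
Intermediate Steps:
W(P) = P/4 + P²/4 (W(P) = (P*P + P)/4 = (P² + P)/4 = (P + P²)/4 = P/4 + P²/4)
x(B) = √(13 + B) (x(B) = √(B + 13) = √(13 + B))
x(W(-2)) - 1*(-19367) = √(13 + (¼)*(-2)*(1 - 2)) - 1*(-19367) = √(13 + (¼)*(-2)*(-1)) + 19367 = √(13 + ½) + 19367 = √(27/2) + 19367 = 3*√6/2 + 19367 = 19367 + 3*√6/2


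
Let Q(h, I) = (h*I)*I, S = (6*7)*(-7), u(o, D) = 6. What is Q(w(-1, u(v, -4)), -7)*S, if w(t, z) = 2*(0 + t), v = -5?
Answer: 28812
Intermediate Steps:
w(t, z) = 2*t
S = -294 (S = 42*(-7) = -294)
Q(h, I) = h*I² (Q(h, I) = (I*h)*I = h*I²)
Q(w(-1, u(v, -4)), -7)*S = ((2*(-1))*(-7)²)*(-294) = -2*49*(-294) = -98*(-294) = 28812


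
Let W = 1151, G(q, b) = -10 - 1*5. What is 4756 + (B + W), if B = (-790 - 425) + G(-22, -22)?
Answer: 4677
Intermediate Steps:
G(q, b) = -15 (G(q, b) = -10 - 5 = -15)
B = -1230 (B = (-790 - 425) - 15 = -1215 - 15 = -1230)
4756 + (B + W) = 4756 + (-1230 + 1151) = 4756 - 79 = 4677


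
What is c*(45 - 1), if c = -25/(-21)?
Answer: 1100/21 ≈ 52.381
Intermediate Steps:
c = 25/21 (c = -25*(-1/21) = 25/21 ≈ 1.1905)
c*(45 - 1) = 25*(45 - 1)/21 = (25/21)*44 = 1100/21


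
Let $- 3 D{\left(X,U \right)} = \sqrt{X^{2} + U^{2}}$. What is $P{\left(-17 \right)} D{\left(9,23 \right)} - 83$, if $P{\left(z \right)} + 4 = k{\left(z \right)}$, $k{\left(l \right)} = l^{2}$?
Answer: $-83 - 95 \sqrt{610} \approx -2429.3$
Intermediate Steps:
$P{\left(z \right)} = -4 + z^{2}$
$D{\left(X,U \right)} = - \frac{\sqrt{U^{2} + X^{2}}}{3}$ ($D{\left(X,U \right)} = - \frac{\sqrt{X^{2} + U^{2}}}{3} = - \frac{\sqrt{U^{2} + X^{2}}}{3}$)
$P{\left(-17 \right)} D{\left(9,23 \right)} - 83 = \left(-4 + \left(-17\right)^{2}\right) \left(- \frac{\sqrt{23^{2} + 9^{2}}}{3}\right) - 83 = \left(-4 + 289\right) \left(- \frac{\sqrt{529 + 81}}{3}\right) - 83 = 285 \left(- \frac{\sqrt{610}}{3}\right) - 83 = - 95 \sqrt{610} - 83 = -83 - 95 \sqrt{610}$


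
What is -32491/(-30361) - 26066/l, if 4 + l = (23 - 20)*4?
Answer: -395564949/121444 ≈ -3257.2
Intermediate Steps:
l = 8 (l = -4 + (23 - 20)*4 = -4 + 3*4 = -4 + 12 = 8)
-32491/(-30361) - 26066/l = -32491/(-30361) - 26066/8 = -32491*(-1/30361) - 26066*1/8 = 32491/30361 - 13033/4 = -395564949/121444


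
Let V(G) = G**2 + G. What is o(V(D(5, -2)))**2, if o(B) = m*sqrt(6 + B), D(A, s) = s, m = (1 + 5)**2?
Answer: 10368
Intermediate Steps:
m = 36 (m = 6**2 = 36)
V(G) = G + G**2
o(B) = 36*sqrt(6 + B)
o(V(D(5, -2)))**2 = (36*sqrt(6 - 2*(1 - 2)))**2 = (36*sqrt(6 - 2*(-1)))**2 = (36*sqrt(6 + 2))**2 = (36*sqrt(8))**2 = (36*(2*sqrt(2)))**2 = (72*sqrt(2))**2 = 10368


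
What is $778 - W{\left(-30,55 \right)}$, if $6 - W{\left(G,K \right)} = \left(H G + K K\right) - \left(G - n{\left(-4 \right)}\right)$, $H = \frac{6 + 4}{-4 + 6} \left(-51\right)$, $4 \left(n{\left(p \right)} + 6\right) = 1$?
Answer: $\frac{45885}{4} \approx 11471.0$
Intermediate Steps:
$n{\left(p \right)} = - \frac{23}{4}$ ($n{\left(p \right)} = -6 + \frac{1}{4} \cdot 1 = -6 + \frac{1}{4} = - \frac{23}{4}$)
$H = -255$ ($H = \frac{10}{2} \left(-51\right) = 10 \cdot \frac{1}{2} \left(-51\right) = 5 \left(-51\right) = -255$)
$W{\left(G,K \right)} = \frac{47}{4} - K^{2} + 256 G$ ($W{\left(G,K \right)} = 6 - \left(\left(- 255 G + K K\right) - \left(\frac{23}{4} + G\right)\right) = 6 - \left(\left(- 255 G + K^{2}\right) - \left(\frac{23}{4} + G\right)\right) = 6 - \left(\left(K^{2} - 255 G\right) - \left(\frac{23}{4} + G\right)\right) = 6 - \left(- \frac{23}{4} + K^{2} - 256 G\right) = 6 + \left(\frac{23}{4} - K^{2} + 256 G\right) = \frac{47}{4} - K^{2} + 256 G$)
$778 - W{\left(-30,55 \right)} = 778 - \left(\frac{47}{4} - 55^{2} + 256 \left(-30\right)\right) = 778 - \left(\frac{47}{4} - 3025 - 7680\right) = 778 - - \frac{42773}{4} = 778 + \frac{42773}{4} = \frac{45885}{4}$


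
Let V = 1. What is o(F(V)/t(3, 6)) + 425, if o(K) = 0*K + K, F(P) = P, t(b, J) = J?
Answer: 2551/6 ≈ 425.17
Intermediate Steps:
o(K) = K (o(K) = 0 + K = K)
o(F(V)/t(3, 6)) + 425 = 1/6 + 425 = 1*(⅙) + 425 = ⅙ + 425 = 2551/6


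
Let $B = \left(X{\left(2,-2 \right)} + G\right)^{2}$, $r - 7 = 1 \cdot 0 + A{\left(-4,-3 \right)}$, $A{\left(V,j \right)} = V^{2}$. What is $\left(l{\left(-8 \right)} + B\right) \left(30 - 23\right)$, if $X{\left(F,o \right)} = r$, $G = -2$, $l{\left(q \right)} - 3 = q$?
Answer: $3052$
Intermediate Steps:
$l{\left(q \right)} = 3 + q$
$r = 23$ ($r = 7 + \left(1 \cdot 0 + \left(-4\right)^{2}\right) = 7 + \left(0 + 16\right) = 7 + 16 = 23$)
$X{\left(F,o \right)} = 23$
$B = 441$ ($B = \left(23 - 2\right)^{2} = 21^{2} = 441$)
$\left(l{\left(-8 \right)} + B\right) \left(30 - 23\right) = \left(\left(3 - 8\right) + 441\right) \left(30 - 23\right) = \left(-5 + 441\right) \left(30 - 23\right) = 436 \cdot 7 = 3052$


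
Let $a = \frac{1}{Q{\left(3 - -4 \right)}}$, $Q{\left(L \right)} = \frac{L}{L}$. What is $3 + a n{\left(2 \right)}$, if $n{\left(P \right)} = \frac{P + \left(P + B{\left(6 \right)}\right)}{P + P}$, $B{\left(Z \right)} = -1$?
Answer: $\frac{15}{4} \approx 3.75$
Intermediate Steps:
$Q{\left(L \right)} = 1$
$a = 1$ ($a = 1^{-1} = 1$)
$n{\left(P \right)} = \frac{-1 + 2 P}{2 P}$ ($n{\left(P \right)} = \frac{P + \left(P - 1\right)}{P + P} = \frac{P + \left(-1 + P\right)}{2 P} = \left(-1 + 2 P\right) \frac{1}{2 P} = \frac{-1 + 2 P}{2 P}$)
$3 + a n{\left(2 \right)} = 3 + 1 \frac{- \frac{1}{2} + 2}{2} = 3 + 1 \cdot \frac{1}{2} \cdot \frac{3}{2} = 3 + 1 \cdot \frac{3}{4} = 3 + \frac{3}{4} = \frac{15}{4}$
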